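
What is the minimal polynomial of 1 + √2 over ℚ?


Let α = 1 + √2. Then α - 1 = √2, so (α - 1)² = 2, giving α² - 2α - 1 = 0. Degree 2 and α ∉ ℚ, so this is the minimal polynomial.

Minimal polynomial: x² - 2x - 1


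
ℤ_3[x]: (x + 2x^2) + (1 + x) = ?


Add coefficients mod 3:
x^0: 0 + 1 = 1 (mod 3)
x^1: 1 + 1 = 2 (mod 3)
x^2: 2 + 0 = 2 (mod 3)
Result: 1 + 2x + 2x^2

f + g = 1 + 2x + 2x^2


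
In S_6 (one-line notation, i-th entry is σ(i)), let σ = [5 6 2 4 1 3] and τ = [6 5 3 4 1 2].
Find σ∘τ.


σ∘τ: apply τ first, then σ
1 →τ 6 →σ 3
2 →τ 5 →σ 1
3 →τ 3 →σ 2
4 →τ 4 →σ 4
5 →τ 1 →σ 5
6 →τ 2 →σ 6

σ∘τ = [3 1 2 4 5 6]


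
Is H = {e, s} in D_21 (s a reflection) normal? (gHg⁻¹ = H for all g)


H = {e, s} in D_21 (s a reflection)
r·s·r⁻¹ = sr⁻² ≠ s for n ≥ 3, so {e, s} is not closed under conjugation

No, not a normal subgroup


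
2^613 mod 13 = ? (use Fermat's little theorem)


Fermat's little theorem: if p is prime and gcd(a,p)=1, then a^(p-1) ≡ 1 (mod p)
p = 13 is prime, gcd(2,13) = 1
Reduce exponent: 613 mod 12 = 1
So 2^613 ≡ 2^1 (mod 13)
2^1 mod 13 = 2

2^613 ≡ 2 (mod 13)


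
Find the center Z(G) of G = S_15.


Z(G) = {g ∈ G | gx = xg for all x ∈ G}
S_n is non-abelian for n ≥ 3; Z(S_15) is trivial

Z(S_15) = {e}


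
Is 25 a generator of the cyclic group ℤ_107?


g generates ℤ_n iff gcd(g, n) = 1
gcd(25, 107) = 1
Since gcd = 1, 25 is a generator.

Yes, 25 generates ℤ_107


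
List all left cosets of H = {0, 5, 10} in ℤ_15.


H = {0, 5, 10}, |H| = 3
Number of cosets = |G|/|H| = 15/3 = 5
0 + H = {0, 5, 10}
1 + H = {1, 6, 11}
2 + H = {2, 7, 12}
3 + H = {3, 8, 13}
4 + H = {4, 9, 14}

Cosets: 0+H={0,5,10}; 1+H={1,6,11}; 2+H={2,7,12}; 3+H={3,8,13}; 4+H={4,9,14}


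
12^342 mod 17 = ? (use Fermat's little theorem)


Fermat's little theorem: if p is prime and gcd(a,p)=1, then a^(p-1) ≡ 1 (mod p)
p = 17 is prime, gcd(12,17) = 1
Reduce exponent: 342 mod 16 = 6
So 12^342 ≡ 12^6 (mod 17)
12^6 mod 17 = 2

12^342 ≡ 2 (mod 17)


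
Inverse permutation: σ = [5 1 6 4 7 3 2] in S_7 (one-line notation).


To find σ⁻¹, swap domain and range:
σ(1) = 5 → σ⁻¹(5) = 1
σ(2) = 1 → σ⁻¹(1) = 2
σ(3) = 6 → σ⁻¹(6) = 3
σ(4) = 4 → σ⁻¹(4) = 4
σ(5) = 7 → σ⁻¹(7) = 5
σ(6) = 3 → σ⁻¹(3) = 6
σ(7) = 2 → σ⁻¹(2) = 7

σ⁻¹ = [2 7 6 4 1 3 5]


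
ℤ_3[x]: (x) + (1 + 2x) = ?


Add coefficients mod 3:
x^0: 0 + 1 = 1 (mod 3)
x^1: 1 + 2 = 0 (mod 3)
Result: 1

f + g = 1


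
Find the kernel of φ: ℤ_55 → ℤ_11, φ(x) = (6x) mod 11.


Kernel = preimage of identity
ker(φ) = {x ∈ ℤ_55 : 6x ≡ 0 (mod 11)}. Since 11 | 55, φ is well-defined. The kernel is the cyclic subgroup ⟨11⟩ of ℤ_55 (order 5), i.e. {0, 11, 22, 33, 44}

ker(φ) = {0, 11, 22, 33, 44}


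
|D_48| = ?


|D_n| = 2n (n rotations and n reflections)
|D_48| = 2×48 = 96

|D_48| = 96


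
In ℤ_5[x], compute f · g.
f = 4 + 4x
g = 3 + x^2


Expand and collect like terms; reduce coefficients mod 5:
x^0: 4·3 = 12 ≡ 2 (mod 5)
x^1: 4·0 + 4·3 = 12 ≡ 2 (mod 5)
x^2: 4·1 + 4·0 = 4 ≡ 4 (mod 5)
x^3: 4·1 = 4 ≡ 4 (mod 5)
Result: 2 + 2x + 4x^2 + 4x^3

f · g = 2 + 2x + 4x^2 + 4x^3


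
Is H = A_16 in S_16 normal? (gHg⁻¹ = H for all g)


H = A_16 in S_16
A_16 has index 2 in S_16, and every subgroup of index 2 is normal

Yes, normal subgroup


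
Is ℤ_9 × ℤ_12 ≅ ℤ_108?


Comparing ℤ_9 × ℤ_12 and ℤ_108:
gcd(9,12) = 3 ≠ 1. Max element order in ℤ_9×ℤ_12 is lcm(9,12) = 36 < 108, so it has no element of order 108

No, ℤ_9 × ℤ_12 ≇ ℤ_108


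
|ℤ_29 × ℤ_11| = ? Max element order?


|ℤ_29 × ℤ_11| = 29 × 11 = 319
Max element order = lcm(29,11) = 319
Cyclic? Yes (gcd=1)

|ℤ_29×ℤ_11| = 319, max element order = 319


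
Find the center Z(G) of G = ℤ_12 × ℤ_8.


Z(G) = {g ∈ G | gx = xg for all x ∈ G}
Direct product of abelian groups is abelian, so Z(G) = G

Z(ℤ_12 × ℤ_8) = ℤ_12 × ℤ_8


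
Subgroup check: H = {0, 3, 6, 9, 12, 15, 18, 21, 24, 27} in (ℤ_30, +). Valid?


Subgroup test for H = {0, 3, 6, 9, 12, 15, 18, 21, 24, 27} in (ℤ_30, +):
(1) 0 ∈ H? Yes
(2) Closure: for all a,b ∈ H, (a+b) mod 30 ∈ H? Yes
(3) Inverses: for all a ∈ H, -a mod 30 ∈ H? Yes

Yes, H is a subgroup of ℤ_30


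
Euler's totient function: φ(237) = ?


Factor n: 237 = 3 × 79
φ(n) = n · ∏(1 - 1/p) over distinct primes p | n
φ(237) = 237 · (1 - 1/3) · (1 - 1/79) = 156

φ(237) = 156


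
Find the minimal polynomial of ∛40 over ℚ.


∛40 satisfies x³ - 40 = 0, irreducible over ℚ (no rational root; 40 is not a perfect cube)

Minimal polynomial: x³ - 40


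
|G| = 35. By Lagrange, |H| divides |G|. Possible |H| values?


Lagrange's theorem: |H| divides |G|
|G| = 35
Divisors of 35: 1, 5, 7, 35

Possible subgroup orders: {1, 5, 7, 35}


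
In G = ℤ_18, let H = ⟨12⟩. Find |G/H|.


|⟨12⟩| = n / gcd(12, 18) = 18 / 6 = 3
H is normal (ℤ_18 is abelian).
|G/H| = |G| / |H| = 18 / 3 = 6

|G/H| = 6


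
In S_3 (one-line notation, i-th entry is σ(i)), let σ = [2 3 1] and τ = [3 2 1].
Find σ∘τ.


σ∘τ: apply τ first, then σ
1 →τ 3 →σ 1
2 →τ 2 →σ 3
3 →τ 1 →σ 2

σ∘τ = [1 3 2]


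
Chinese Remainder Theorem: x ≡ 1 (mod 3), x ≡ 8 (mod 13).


m₁ = 3, m₂ = 13, gcd = 1, so CRT applies. M = m₁·m₂ = 39
Let M₁ = M/m₁ = 13, M₂ = M/m₂ = 3
Find y₁ ≡ M₁⁻¹ (mod m₁): 13⁻¹ ≡ 1 (mod 3)
Find y₂ ≡ M₂⁻¹ (mod m₂): 3⁻¹ ≡ 9 (mod 13)
x = a₁·M₁·y₁ + a₂·M₂·y₂ = 1·13·1 + 8·3·9 = 229
Reduce mod 39: x ≡ 34
Check: 34 mod 3 = 1 ✓, 34 mod 13 = 8 ✓

x ≡ 34 (mod 39)


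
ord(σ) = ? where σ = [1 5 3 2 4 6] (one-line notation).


Cycle decomposition: (2 5 4)
Cycle lengths: 3
Order = lcm(3) = 3

ord(σ) = 3


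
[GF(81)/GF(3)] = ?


GF(81) = GF(3^4), so the extension degree is 4

[GF(81)/GF(3)] = 4


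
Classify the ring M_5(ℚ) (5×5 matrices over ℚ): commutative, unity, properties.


Matrix multiplication is non-commutative for n ≥ 2; the identity matrix I is the unity; singular matrices give zero divisors, so not an integral domain
Commutative: No
Integral domain: No
Has unity: Yes

M_5(ℚ) (5×5 matrices over ℚ): Commutative=No, Unity=Yes


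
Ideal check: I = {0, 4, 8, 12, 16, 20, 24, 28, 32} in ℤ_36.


Check ideal conditions for I = {0, 4, 8, 12, 16, 20, 24, 28, 32} in ℤ_36:
(1) I is an additive subgroup? Yes
(2) For r ∈ ℤ_36 and a ∈ I: r·a ∈ I? Yes

Yes, I is an ideal of ℤ_36


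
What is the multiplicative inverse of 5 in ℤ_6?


Use the extended Euclidean algorithm to write 1 = 5·s + 6·t; then s mod 6 is the inverse.
Euclidean algorithm:
  5 = 0·6 + 5
  6 = 1·5 + 1
  5 = 5·1 + 0
gcd(5,6) = 1
Back-substitution gives: 5·(-1) + 6·(1) = 1
So 5⁻¹ ≡ -1 ≡ 5 (mod 6)
Check: 5 × 5 = 25 ≡ 1 (mod 6) ✓

5⁻¹ ≡ 5 (mod 6)


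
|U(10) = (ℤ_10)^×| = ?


U(n) is the group of units mod n; |U(n)| = φ(n)
|U(10)| = φ(10) = 4

|U(10) = (ℤ_10)^×| = 4


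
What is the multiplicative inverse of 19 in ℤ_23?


Use the extended Euclidean algorithm to write 1 = 19·s + 23·t; then s mod 23 is the inverse.
Euclidean algorithm:
  19 = 0·23 + 19
  23 = 1·19 + 4
  19 = 4·4 + 3
  4 = 1·3 + 1
  3 = 3·1 + 0
gcd(19,23) = 1
Back-substitution gives: 19·(-6) + 23·(5) = 1
So 19⁻¹ ≡ -6 ≡ 17 (mod 23)
Check: 19 × 17 = 323 ≡ 1 (mod 23) ✓

19⁻¹ ≡ 17 (mod 23)


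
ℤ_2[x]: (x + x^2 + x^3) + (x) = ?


Add coefficients mod 2:
x^0: 0 + 0 = 0 (mod 2)
x^1: 1 + 1 = 0 (mod 2)
x^2: 1 + 0 = 1 (mod 2)
x^3: 1 + 0 = 1 (mod 2)
Result: x^2 + x^3

f + g = x^2 + x^3


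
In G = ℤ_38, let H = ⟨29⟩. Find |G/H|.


|⟨29⟩| = n / gcd(29, 38) = 38 / 1 = 38
H is normal (ℤ_38 is abelian).
|G/H| = |G| / |H| = 38 / 38 = 1

|G/H| = 1


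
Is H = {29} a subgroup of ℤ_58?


Subgroup test for H = {29} in (ℤ_58, +):
(1) 0 ∈ H? No
(2) Closure: for all a,b ∈ H, (a+b) mod 58 ∈ H? No  [counterexample: 29 + 29 = 0 ∉ H]
(3) Inverses: for all a ∈ H, -a mod 58 ∈ H? Yes

No, H is not a subgroup of ℤ_58


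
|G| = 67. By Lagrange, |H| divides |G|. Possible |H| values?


Lagrange's theorem: |H| divides |G|
|G| = 67
Divisors of 67: 1, 67

Possible subgroup orders: {1, 67}


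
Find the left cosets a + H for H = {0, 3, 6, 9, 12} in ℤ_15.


H = {0, 3, 6, 9, 12}, |H| = 5
Number of cosets = |G|/|H| = 15/5 = 3
0 + H = {0, 3, 6, 9, 12}
1 + H = {1, 4, 7, 10, 13}
2 + H = {2, 5, 8, 11, 14}

Cosets: 0+H={0,3,6,9,12}; 1+H={1,4,7,10,13}; 2+H={2,5,8,11,14}


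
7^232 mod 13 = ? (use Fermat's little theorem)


Fermat's little theorem: if p is prime and gcd(a,p)=1, then a^(p-1) ≡ 1 (mod p)
p = 13 is prime, gcd(7,13) = 1
Reduce exponent: 232 mod 12 = 4
So 7^232 ≡ 7^4 (mod 13)
7^4 mod 13 = 9

7^232 ≡ 9 (mod 13)


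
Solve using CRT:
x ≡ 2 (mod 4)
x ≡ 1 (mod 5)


m₁ = 4, m₂ = 5, gcd = 1, so CRT applies. M = m₁·m₂ = 20
Let M₁ = M/m₁ = 5, M₂ = M/m₂ = 4
Find y₁ ≡ M₁⁻¹ (mod m₁): 5⁻¹ ≡ 1 (mod 4)
Find y₂ ≡ M₂⁻¹ (mod m₂): 4⁻¹ ≡ 4 (mod 5)
x = a₁·M₁·y₁ + a₂·M₂·y₂ = 2·5·1 + 1·4·4 = 26
Reduce mod 20: x ≡ 6
Check: 6 mod 4 = 2 ✓, 6 mod 5 = 1 ✓

x ≡ 6 (mod 20)


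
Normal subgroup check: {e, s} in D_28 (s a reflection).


H = {e, s} in D_28 (s a reflection)
r·s·r⁻¹ = sr⁻² ≠ s for n ≥ 3, so {e, s} is not closed under conjugation

No, not a normal subgroup


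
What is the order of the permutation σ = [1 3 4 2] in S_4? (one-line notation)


Cycle decomposition: (2 3 4)
Cycle lengths: 3
Order = lcm(3) = 3

ord(σ) = 3


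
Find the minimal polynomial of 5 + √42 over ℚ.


Let α = 5 + √42. Then α - 5 = √42, so (α - 5)² = 42, giving α² - 10α - 17 = 0. Degree 2 and α ∉ ℚ, so this is the minimal polynomial.

Minimal polynomial: x² - 10x - 17


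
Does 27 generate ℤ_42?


g generates ℤ_n iff gcd(g, n) = 1
gcd(27, 42) = 3
Since gcd = 3 ≠ 1, ⟨27⟩ has order 14 < 42, so 27 is not a generator.

No, 27 does not generate ℤ_42


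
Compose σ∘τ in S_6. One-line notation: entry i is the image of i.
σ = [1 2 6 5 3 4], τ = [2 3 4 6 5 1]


σ∘τ: apply τ first, then σ
1 →τ 2 →σ 2
2 →τ 3 →σ 6
3 →τ 4 →σ 5
4 →τ 6 →σ 4
5 →τ 5 →σ 3
6 →τ 1 →σ 1

σ∘τ = [2 6 5 4 3 1]


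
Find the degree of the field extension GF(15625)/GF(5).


GF(15625) = GF(5^6), so the extension degree is 6

[GF(15625)/GF(5)] = 6


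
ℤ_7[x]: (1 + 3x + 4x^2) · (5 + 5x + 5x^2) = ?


Expand and collect like terms; reduce coefficients mod 7:
x^0: 1·5 = 5 ≡ 5 (mod 7)
x^1: 1·5 + 3·5 = 20 ≡ 6 (mod 7)
x^2: 1·5 + 3·5 + 4·5 = 40 ≡ 5 (mod 7)
x^3: 3·5 + 4·5 = 35 ≡ 0 (mod 7)
x^4: 4·5 = 20 ≡ 6 (mod 7)
Result: 5 + 6x + 5x^2 + 6x^4

f · g = 5 + 6x + 5x^2 + 6x^4


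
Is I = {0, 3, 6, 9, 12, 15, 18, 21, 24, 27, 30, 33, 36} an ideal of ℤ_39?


Check ideal conditions for I = {0, 3, 6, 9, 12, 15, 18, 21, 24, 27, 30, 33, 36} in ℤ_39:
(1) I is an additive subgroup? Yes
(2) For r ∈ ℤ_39 and a ∈ I: r·a ∈ I? Yes

Yes, I is an ideal of ℤ_39


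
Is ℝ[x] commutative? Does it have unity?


Polynomial ring over ℝ (an integral domain) is a commutative integral domain with unity 1
Commutative: Yes
Integral domain: Yes
Has unity: Yes

ℝ[x]: Commutative=Yes, Unity=Yes


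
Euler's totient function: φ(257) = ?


Factor n: 257 = 257
φ(n) = n · ∏(1 - 1/p) over distinct primes p | n
φ(257) = 257 · (1 - 1/257) = 256

φ(257) = 256


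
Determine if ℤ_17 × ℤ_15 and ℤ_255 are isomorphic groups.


Comparing ℤ_17 × ℤ_15 and ℤ_255:
gcd(17,15) = 1, so ℤ_17 × ℤ_15 ≅ ℤ_255 (CRT)

Yes, ℤ_17 × ℤ_15 ≅ ℤ_255


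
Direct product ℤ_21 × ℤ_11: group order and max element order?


|ℤ_21 × ℤ_11| = 21 × 11 = 231
Max element order = lcm(21,11) = 231
Cyclic? Yes (gcd=1)

|ℤ_21×ℤ_11| = 231, max element order = 231


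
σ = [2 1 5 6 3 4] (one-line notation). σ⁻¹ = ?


To find σ⁻¹, swap domain and range:
σ(1) = 2 → σ⁻¹(2) = 1
σ(2) = 1 → σ⁻¹(1) = 2
σ(3) = 5 → σ⁻¹(5) = 3
σ(4) = 6 → σ⁻¹(6) = 4
σ(5) = 3 → σ⁻¹(3) = 5
σ(6) = 4 → σ⁻¹(4) = 6

σ⁻¹ = [2 1 5 6 3 4]


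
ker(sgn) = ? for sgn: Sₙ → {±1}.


Kernel = preimage of identity
ker(sgn) = even permutations = Aₙ

ker(sgn) = Aₙ


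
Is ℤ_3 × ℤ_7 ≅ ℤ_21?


Comparing ℤ_3 × ℤ_7 and ℤ_21:
gcd(3,7) = 1, so ℤ_3 × ℤ_7 ≅ ℤ_21 (CRT)

Yes, ℤ_3 × ℤ_7 ≅ ℤ_21


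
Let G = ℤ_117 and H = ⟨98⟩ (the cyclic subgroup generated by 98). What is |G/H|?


|⟨98⟩| = n / gcd(98, 117) = 117 / 1 = 117
H is normal (ℤ_117 is abelian).
|G/H| = |G| / |H| = 117 / 117 = 1

|G/H| = 1


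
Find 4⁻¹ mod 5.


Use the extended Euclidean algorithm to write 1 = 4·s + 5·t; then s mod 5 is the inverse.
Euclidean algorithm:
  4 = 0·5 + 4
  5 = 1·4 + 1
  4 = 4·1 + 0
gcd(4,5) = 1
Back-substitution gives: 4·(-1) + 5·(1) = 1
So 4⁻¹ ≡ -1 ≡ 4 (mod 5)
Check: 4 × 4 = 16 ≡ 1 (mod 5) ✓

4⁻¹ ≡ 4 (mod 5)


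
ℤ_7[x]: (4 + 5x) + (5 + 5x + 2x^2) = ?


Add coefficients mod 7:
x^0: 4 + 5 = 2 (mod 7)
x^1: 5 + 5 = 3 (mod 7)
x^2: 0 + 2 = 2 (mod 7)
Result: 2 + 3x + 2x^2

f + g = 2 + 3x + 2x^2


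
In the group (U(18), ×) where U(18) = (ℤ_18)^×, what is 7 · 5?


Operation: multiplication mod 18
7 · 5 = (a × b) mod 18 with a = 7, b = 5

7 · 5 = 17


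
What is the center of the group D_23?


Z(G) = {g ∈ G | gx = xg for all x ∈ G}
For odd n, Z(D_n) = {e}: no nontrivial rotation commutes with all reflections

Z(D_23) = {e}


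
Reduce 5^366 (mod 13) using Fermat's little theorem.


Fermat's little theorem: if p is prime and gcd(a,p)=1, then a^(p-1) ≡ 1 (mod p)
p = 13 is prime, gcd(5,13) = 1
Reduce exponent: 366 mod 12 = 6
So 5^366 ≡ 5^6 (mod 13)
5^6 mod 13 = 12

5^366 ≡ 12 (mod 13)


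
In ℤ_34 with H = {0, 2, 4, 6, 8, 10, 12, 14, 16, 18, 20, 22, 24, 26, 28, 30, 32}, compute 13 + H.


13 + H = {13 + h (mod 34) : h ∈ H}
13+0=13, 13+2=15, 13+4=17, 13+6=19, 13+8=21, 13+10=23, 13+12=25, 13+14=27, 13+16=29, 13+18=31, 13+20=33, 13+22=1, 13+24=3, 13+26=5, 13+28=7, 13+30=9, 13+32=11
13 + H = {1, 3, 5, 7, 9, 11, 13, 15, 17, 19, 21, 23, 25, 27, 29, 31, 33} = 1 + H

13 + H = {1, 3, 5, 7, 9, 11, 13, 15, 17, 19, 21, 23, 25, 27, 29, 31, 33}


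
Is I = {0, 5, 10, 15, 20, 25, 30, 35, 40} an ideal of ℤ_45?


Check ideal conditions for I = {0, 5, 10, 15, 20, 25, 30, 35, 40} in ℤ_45:
(1) I is an additive subgroup? Yes
(2) For r ∈ ℤ_45 and a ∈ I: r·a ∈ I? Yes

Yes, I is an ideal of ℤ_45


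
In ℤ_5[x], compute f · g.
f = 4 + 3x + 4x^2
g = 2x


Expand and collect like terms; reduce coefficients mod 5:
x^0: 4·0 = 0 ≡ 0 (mod 5)
x^1: 4·2 + 3·0 = 8 ≡ 3 (mod 5)
x^2: 3·2 + 4·0 = 6 ≡ 1 (mod 5)
x^3: 4·2 = 8 ≡ 3 (mod 5)
Result: 3x + x^2 + 3x^3

f · g = 3x + x^2 + 3x^3


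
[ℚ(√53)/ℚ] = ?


√53 has minimal polynomial x² - 53 (irreducible over ℚ since 53 is squarefree)

[ℚ(√53)/ℚ] = 2


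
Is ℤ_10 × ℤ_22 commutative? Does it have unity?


Direct product ring; commutative with unity (1,1); but (1,0)·(0,1) = (0,0) gives zero divisors, so not an integral domain
Commutative: Yes
Integral domain: No
Has unity: Yes

ℤ_10 × ℤ_22: Commutative=Yes, Unity=Yes


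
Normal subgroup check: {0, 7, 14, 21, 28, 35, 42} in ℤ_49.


H = {0, 7, 14, 21, 28, 35, 42} in ℤ_49
ℤ_49 is abelian; every subgroup of an abelian group is normal

Yes, normal subgroup


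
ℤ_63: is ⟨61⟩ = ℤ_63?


g generates ℤ_n iff gcd(g, n) = 1
gcd(61, 63) = 1
Since gcd = 1, 61 is a generator.

Yes, 61 generates ℤ_63


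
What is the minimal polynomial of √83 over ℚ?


√83 satisfies x² - 83 = 0, irreducible over ℚ since 83 is squarefree

Minimal polynomial: x² - 83


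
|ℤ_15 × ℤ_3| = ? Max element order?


|ℤ_15 × ℤ_3| = 15 × 3 = 45
Max element order = lcm(15,3) = 15
Cyclic? No (gcd=3)

|ℤ_15×ℤ_3| = 45, max element order = 15


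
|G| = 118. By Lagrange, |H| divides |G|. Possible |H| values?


Lagrange's theorem: |H| divides |G|
|G| = 118
Divisors of 118: 1, 2, 59, 118

Possible subgroup orders: {1, 2, 59, 118}


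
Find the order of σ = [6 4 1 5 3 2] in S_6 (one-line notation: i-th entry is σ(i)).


Cycle decomposition: (1 6 2 4 5 3)
Cycle lengths: 6
Order = lcm(6) = 6

ord(σ) = 6


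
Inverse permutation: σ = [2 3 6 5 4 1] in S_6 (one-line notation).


To find σ⁻¹, swap domain and range:
σ(1) = 2 → σ⁻¹(2) = 1
σ(2) = 3 → σ⁻¹(3) = 2
σ(3) = 6 → σ⁻¹(6) = 3
σ(4) = 5 → σ⁻¹(5) = 4
σ(5) = 4 → σ⁻¹(4) = 5
σ(6) = 1 → σ⁻¹(1) = 6

σ⁻¹ = [6 1 2 5 4 3]


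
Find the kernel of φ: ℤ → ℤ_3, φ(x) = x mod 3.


Kernel = preimage of identity
ker(φ) = {x ∈ ℤ : x ≡ 0 (mod 3)} = 3ℤ = {0, ±3, ±6, ...}

ker(φ) = 3ℤ


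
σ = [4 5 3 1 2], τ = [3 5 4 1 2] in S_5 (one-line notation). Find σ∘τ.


σ∘τ: apply τ first, then σ
1 →τ 3 →σ 3
2 →τ 5 →σ 2
3 →τ 4 →σ 1
4 →τ 1 →σ 4
5 →τ 2 →σ 5

σ∘τ = [3 2 1 4 5]


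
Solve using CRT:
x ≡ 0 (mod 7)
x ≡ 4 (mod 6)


m₁ = 7, m₂ = 6, gcd = 1, so CRT applies. M = m₁·m₂ = 42
Let M₁ = M/m₁ = 6, M₂ = M/m₂ = 7
Find y₁ ≡ M₁⁻¹ (mod m₁): 6⁻¹ ≡ 6 (mod 7)
Find y₂ ≡ M₂⁻¹ (mod m₂): 7⁻¹ ≡ 1 (mod 6)
x = a₁·M₁·y₁ + a₂·M₂·y₂ = 0·6·6 + 4·7·1 = 28
Reduce mod 42: x ≡ 28
Check: 28 mod 7 = 0 ✓, 28 mod 6 = 4 ✓

x ≡ 28 (mod 42)


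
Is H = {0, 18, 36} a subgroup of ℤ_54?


Subgroup test for H = {0, 18, 36} in (ℤ_54, +):
(1) 0 ∈ H? Yes
(2) Closure: for all a,b ∈ H, (a+b) mod 54 ∈ H? Yes
(3) Inverses: for all a ∈ H, -a mod 54 ∈ H? Yes

Yes, H is a subgroup of ℤ_54


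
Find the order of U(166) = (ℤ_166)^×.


U(n) is the group of units mod n; |U(n)| = φ(n)
|U(166)| = φ(166) = 82

|U(166) = (ℤ_166)^×| = 82


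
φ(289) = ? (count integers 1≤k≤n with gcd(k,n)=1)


Factor n: 289 = 17^2
φ(n) = n · ∏(1 - 1/p) over distinct primes p | n
φ(289) = 289 · (1 - 1/17) = 272

φ(289) = 272


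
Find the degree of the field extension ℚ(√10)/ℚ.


√10 has minimal polynomial x² - 10 (irreducible over ℚ since 10 is squarefree)

[ℚ(√10)/ℚ] = 2


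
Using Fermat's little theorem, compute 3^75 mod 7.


Fermat's little theorem: if p is prime and gcd(a,p)=1, then a^(p-1) ≡ 1 (mod p)
p = 7 is prime, gcd(3,7) = 1
Reduce exponent: 75 mod 6 = 3
So 3^75 ≡ 3^3 (mod 7)
3^3 mod 7 = 6

3^75 ≡ 6 (mod 7)


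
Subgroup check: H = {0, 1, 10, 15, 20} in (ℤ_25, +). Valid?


Subgroup test for H = {0, 1, 10, 15, 20} in (ℤ_25, +):
(1) 0 ∈ H? Yes
(2) Closure: for all a,b ∈ H, (a+b) mod 25 ∈ H? No  [counterexample: 1 + 1 = 2 ∉ H]
(3) Inverses: for all a ∈ H, -a mod 25 ∈ H? No

No, H is not a subgroup of ℤ_25


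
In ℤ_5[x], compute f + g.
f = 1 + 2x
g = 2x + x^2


Add coefficients mod 5:
x^0: 1 + 0 = 1 (mod 5)
x^1: 2 + 2 = 4 (mod 5)
x^2: 0 + 1 = 1 (mod 5)
Result: 1 + 4x + x^2

f + g = 1 + 4x + x^2


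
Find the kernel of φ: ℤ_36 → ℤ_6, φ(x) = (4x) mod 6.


Kernel = preimage of identity
ker(φ) = {x ∈ ℤ_36 : 4x ≡ 0 (mod 6)}. Since 6 | 36, φ is well-defined. The kernel is the cyclic subgroup ⟨3⟩ of ℤ_36 (order 12), i.e. {0, 3, 6, 9, 12, 15, 18, 21, 24, 27, 30, 33}

ker(φ) = {0, 3, 6, 9, 12, 15, 18, 21, 24, 27, 30, 33}


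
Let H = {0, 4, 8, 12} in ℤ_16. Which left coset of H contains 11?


11 + H = {11 + h (mod 16) : h ∈ H}
11+0=11, 11+4=15, 11+8=3, 11+12=7
11 + H = {3, 7, 11, 15} = 3 + H

11 + H = {3, 7, 11, 15}


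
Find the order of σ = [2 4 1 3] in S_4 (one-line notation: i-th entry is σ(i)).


Cycle decomposition: (1 2 4 3)
Cycle lengths: 4
Order = lcm(4) = 4

ord(σ) = 4


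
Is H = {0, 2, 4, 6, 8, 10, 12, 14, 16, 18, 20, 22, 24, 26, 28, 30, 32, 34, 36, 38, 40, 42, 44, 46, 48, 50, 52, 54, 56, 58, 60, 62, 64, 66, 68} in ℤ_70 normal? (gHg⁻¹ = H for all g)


H = {0, 2, 4, 6, 8, 10, 12, 14, 16, 18, 20, 22, 24, 26, 28, 30, 32, 34, 36, 38, 40, 42, 44, 46, 48, 50, 52, 54, 56, 58, 60, 62, 64, 66, 68} in ℤ_70
ℤ_70 is abelian; every subgroup of an abelian group is normal

Yes, normal subgroup


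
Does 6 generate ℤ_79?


g generates ℤ_n iff gcd(g, n) = 1
gcd(6, 79) = 1
Since gcd = 1, 6 is a generator.

Yes, 6 generates ℤ_79


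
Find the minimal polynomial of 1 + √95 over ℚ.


Let α = 1 + √95. Then α - 1 = √95, so (α - 1)² = 95, giving α² - 2α - 94 = 0. Degree 2 and α ∉ ℚ, so this is the minimal polynomial.

Minimal polynomial: x² - 2x - 94


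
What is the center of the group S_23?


Z(G) = {g ∈ G | gx = xg for all x ∈ G}
S_n is non-abelian for n ≥ 3; Z(S_23) is trivial

Z(S_23) = {e}


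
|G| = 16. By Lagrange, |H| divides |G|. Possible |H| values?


Lagrange's theorem: |H| divides |G|
|G| = 16
Divisors of 16: 1, 2, 4, 8, 16

Possible subgroup orders: {1, 2, 4, 8, 16}


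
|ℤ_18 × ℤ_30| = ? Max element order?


|ℤ_18 × ℤ_30| = 18 × 30 = 540
Max element order = lcm(18,30) = 90
Cyclic? No (gcd=6)

|ℤ_18×ℤ_30| = 540, max element order = 90


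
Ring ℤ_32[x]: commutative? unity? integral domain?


ℤ_32 has zero divisors (2·16 ≡ 0), and these lift to constant zero divisors in ℤ_32[x]; so not an integral domain
Commutative: Yes
Integral domain: No
Has unity: Yes

ℤ_32[x]: Commutative=Yes, Unity=Yes


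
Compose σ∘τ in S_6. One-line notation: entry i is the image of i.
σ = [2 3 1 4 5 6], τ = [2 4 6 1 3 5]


σ∘τ: apply τ first, then σ
1 →τ 2 →σ 3
2 →τ 4 →σ 4
3 →τ 6 →σ 6
4 →τ 1 →σ 2
5 →τ 3 →σ 1
6 →τ 5 →σ 5

σ∘τ = [3 4 6 2 1 5]


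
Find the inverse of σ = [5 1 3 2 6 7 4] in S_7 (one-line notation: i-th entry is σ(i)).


To find σ⁻¹, swap domain and range:
σ(1) = 5 → σ⁻¹(5) = 1
σ(2) = 1 → σ⁻¹(1) = 2
σ(3) = 3 → σ⁻¹(3) = 3
σ(4) = 2 → σ⁻¹(2) = 4
σ(5) = 6 → σ⁻¹(6) = 5
σ(6) = 7 → σ⁻¹(7) = 6
σ(7) = 4 → σ⁻¹(4) = 7

σ⁻¹ = [2 4 3 7 1 5 6]


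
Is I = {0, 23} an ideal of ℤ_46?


Check ideal conditions for I = {0, 23} in ℤ_46:
(1) I is an additive subgroup? Yes
(2) For r ∈ ℤ_46 and a ∈ I: r·a ∈ I? Yes

Yes, I is an ideal of ℤ_46


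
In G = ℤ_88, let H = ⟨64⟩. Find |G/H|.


|⟨64⟩| = n / gcd(64, 88) = 88 / 8 = 11
H is normal (ℤ_88 is abelian).
|G/H| = |G| / |H| = 88 / 11 = 8

|G/H| = 8


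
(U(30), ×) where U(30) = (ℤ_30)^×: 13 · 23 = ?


Operation: multiplication mod 30
13 · 23 = (a × b) mod 30 with a = 13, b = 23

13 · 23 = 29


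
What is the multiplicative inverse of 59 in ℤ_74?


Use the extended Euclidean algorithm to write 1 = 59·s + 74·t; then s mod 74 is the inverse.
Euclidean algorithm:
  59 = 0·74 + 59
  74 = 1·59 + 15
  59 = 3·15 + 14
  15 = 1·14 + 1
  14 = 14·1 + 0
gcd(59,74) = 1
Back-substitution gives: 59·(-5) + 74·(4) = 1
So 59⁻¹ ≡ -5 ≡ 69 (mod 74)
Check: 59 × 69 = 4071 ≡ 1 (mod 74) ✓

59⁻¹ ≡ 69 (mod 74)


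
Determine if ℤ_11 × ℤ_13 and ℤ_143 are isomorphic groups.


Comparing ℤ_11 × ℤ_13 and ℤ_143:
gcd(11,13) = 1, so ℤ_11 × ℤ_13 ≅ ℤ_143 (CRT)

Yes, ℤ_11 × ℤ_13 ≅ ℤ_143


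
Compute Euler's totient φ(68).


Factor n: 68 = 2^2 × 17
φ(n) = n · ∏(1 - 1/p) over distinct primes p | n
φ(68) = 68 · (1 - 1/2) · (1 - 1/17) = 32

φ(68) = 32


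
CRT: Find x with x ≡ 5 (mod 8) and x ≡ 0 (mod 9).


m₁ = 8, m₂ = 9, gcd = 1, so CRT applies. M = m₁·m₂ = 72
Let M₁ = M/m₁ = 9, M₂ = M/m₂ = 8
Find y₁ ≡ M₁⁻¹ (mod m₁): 9⁻¹ ≡ 1 (mod 8)
Find y₂ ≡ M₂⁻¹ (mod m₂): 8⁻¹ ≡ 8 (mod 9)
x = a₁·M₁·y₁ + a₂·M₂·y₂ = 5·9·1 + 0·8·8 = 45
Reduce mod 72: x ≡ 45
Check: 45 mod 8 = 5 ✓, 45 mod 9 = 0 ✓

x ≡ 45 (mod 72)


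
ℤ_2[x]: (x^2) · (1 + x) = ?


Expand and collect like terms; reduce coefficients mod 2:
x^0: 0·1 = 0 ≡ 0 (mod 2)
x^1: 0·1 + 0·1 = 0 ≡ 0 (mod 2)
x^2: 0·1 + 1·1 = 1 ≡ 1 (mod 2)
x^3: 1·1 = 1 ≡ 1 (mod 2)
Result: x^2 + x^3

f · g = x^2 + x^3


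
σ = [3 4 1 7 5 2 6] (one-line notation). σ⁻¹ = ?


To find σ⁻¹, swap domain and range:
σ(1) = 3 → σ⁻¹(3) = 1
σ(2) = 4 → σ⁻¹(4) = 2
σ(3) = 1 → σ⁻¹(1) = 3
σ(4) = 7 → σ⁻¹(7) = 4
σ(5) = 5 → σ⁻¹(5) = 5
σ(6) = 2 → σ⁻¹(2) = 6
σ(7) = 6 → σ⁻¹(6) = 7

σ⁻¹ = [3 6 1 2 5 7 4]


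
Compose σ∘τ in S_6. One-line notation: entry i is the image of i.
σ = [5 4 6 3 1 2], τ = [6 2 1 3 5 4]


σ∘τ: apply τ first, then σ
1 →τ 6 →σ 2
2 →τ 2 →σ 4
3 →τ 1 →σ 5
4 →τ 3 →σ 6
5 →τ 5 →σ 1
6 →τ 4 →σ 3

σ∘τ = [2 4 5 6 1 3]


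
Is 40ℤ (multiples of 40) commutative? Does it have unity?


40ℤ is a commutative ring under +,× but has no multiplicative identity (1 ∉ 40ℤ); it has no zero divisors, but without unity it is not an integral domain
Commutative: Yes
Integral domain: No
Has unity: No

40ℤ (multiples of 40): Commutative=Yes, Unity=No


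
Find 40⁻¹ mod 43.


Use the extended Euclidean algorithm to write 1 = 40·s + 43·t; then s mod 43 is the inverse.
Euclidean algorithm:
  40 = 0·43 + 40
  43 = 1·40 + 3
  40 = 13·3 + 1
  3 = 3·1 + 0
gcd(40,43) = 1
Back-substitution gives: 40·(14) + 43·(-13) = 1
So 40⁻¹ ≡ 14 ≡ 14 (mod 43)
Check: 40 × 14 = 560 ≡ 1 (mod 43) ✓

40⁻¹ ≡ 14 (mod 43)


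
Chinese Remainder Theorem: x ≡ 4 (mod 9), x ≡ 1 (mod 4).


m₁ = 9, m₂ = 4, gcd = 1, so CRT applies. M = m₁·m₂ = 36
Let M₁ = M/m₁ = 4, M₂ = M/m₂ = 9
Find y₁ ≡ M₁⁻¹ (mod m₁): 4⁻¹ ≡ 7 (mod 9)
Find y₂ ≡ M₂⁻¹ (mod m₂): 9⁻¹ ≡ 1 (mod 4)
x = a₁·M₁·y₁ + a₂·M₂·y₂ = 4·4·7 + 1·9·1 = 121
Reduce mod 36: x ≡ 13
Check: 13 mod 9 = 4 ✓, 13 mod 4 = 1 ✓

x ≡ 13 (mod 36)


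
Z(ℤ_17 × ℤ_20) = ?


Z(G) = {g ∈ G | gx = xg for all x ∈ G}
Direct product of abelian groups is abelian, so Z(G) = G

Z(ℤ_17 × ℤ_20) = ℤ_17 × ℤ_20


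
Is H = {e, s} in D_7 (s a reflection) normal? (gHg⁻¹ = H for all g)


H = {e, s} in D_7 (s a reflection)
r·s·r⁻¹ = sr⁻² ≠ s for n ≥ 3, so {e, s} is not closed under conjugation

No, not a normal subgroup


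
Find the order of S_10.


|S_n| = n! (number of permutations of n symbols)
|S_10| = 10! = 3628800

|S_10| = 3628800


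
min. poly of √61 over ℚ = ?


√61 satisfies x² - 61 = 0, irreducible over ℚ since 61 is squarefree

Minimal polynomial: x² - 61


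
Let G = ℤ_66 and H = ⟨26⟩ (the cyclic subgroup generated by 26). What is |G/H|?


|⟨26⟩| = n / gcd(26, 66) = 66 / 2 = 33
H is normal (ℤ_66 is abelian).
|G/H| = |G| / |H| = 66 / 33 = 2

|G/H| = 2


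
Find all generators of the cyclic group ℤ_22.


g generates ℤ_n iff gcd(g,n) = 1
Prime factors of 22: 2, 11
Generators are g ∈ {1,...,21} not divisible by any of these primes.
Generators: {1, 3, 5, 7, 9, 13, 15, 17, 19, 21}
Number of generators = φ(22) = 10

Generators of ℤ_22 = {1, 3, 5, 7, 9, 13, 15, 17, 19, 21}


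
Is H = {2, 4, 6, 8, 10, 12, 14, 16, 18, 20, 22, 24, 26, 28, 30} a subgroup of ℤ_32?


Subgroup test for H = {2, 4, 6, 8, 10, 12, 14, 16, 18, 20, 22, 24, 26, 28, 30} in (ℤ_32, +):
(1) 0 ∈ H? No
(2) Closure: for all a,b ∈ H, (a+b) mod 32 ∈ H? No  [counterexample: 2 + 30 = 0 ∉ H]
(3) Inverses: for all a ∈ H, -a mod 32 ∈ H? Yes

No, H is not a subgroup of ℤ_32


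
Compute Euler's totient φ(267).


Factor n: 267 = 3 × 89
φ(n) = n · ∏(1 - 1/p) over distinct primes p | n
φ(267) = 267 · (1 - 1/3) · (1 - 1/89) = 176

φ(267) = 176


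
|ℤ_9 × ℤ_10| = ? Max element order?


|ℤ_9 × ℤ_10| = 9 × 10 = 90
Max element order = lcm(9,10) = 90
Cyclic? Yes (gcd=1)

|ℤ_9×ℤ_10| = 90, max element order = 90


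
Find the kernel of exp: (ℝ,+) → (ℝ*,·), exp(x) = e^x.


Kernel = preimage of identity
ker(exp) = {x ∈ ℝ | e^x = 1} = {0}

ker(exp) = {0}


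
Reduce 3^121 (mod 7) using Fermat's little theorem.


Fermat's little theorem: if p is prime and gcd(a,p)=1, then a^(p-1) ≡ 1 (mod p)
p = 7 is prime, gcd(3,7) = 1
Reduce exponent: 121 mod 6 = 1
So 3^121 ≡ 3^1 (mod 7)
3^1 mod 7 = 3

3^121 ≡ 3 (mod 7)


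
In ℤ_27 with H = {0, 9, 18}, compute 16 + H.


16 + H = {16 + h (mod 27) : h ∈ H}
16+0=16, 16+9=25, 16+18=7
16 + H = {7, 16, 25} = 7 + H

16 + H = {7, 16, 25}


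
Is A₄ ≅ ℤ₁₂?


Comparing A₄ and ℤ₁₂:
A₄ is non-abelian, ℤ₁₂ is abelian

No, A₄ ≇ ℤ₁₂


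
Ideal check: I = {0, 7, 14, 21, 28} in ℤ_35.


Check ideal conditions for I = {0, 7, 14, 21, 28} in ℤ_35:
(1) I is an additive subgroup? Yes
(2) For r ∈ ℤ_35 and a ∈ I: r·a ∈ I? Yes

Yes, I is an ideal of ℤ_35


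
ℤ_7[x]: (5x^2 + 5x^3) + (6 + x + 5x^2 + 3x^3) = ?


Add coefficients mod 7:
x^0: 0 + 6 = 6 (mod 7)
x^1: 0 + 1 = 1 (mod 7)
x^2: 5 + 5 = 3 (mod 7)
x^3: 5 + 3 = 1 (mod 7)
Result: 6 + x + 3x^2 + x^3

f + g = 6 + x + 3x^2 + x^3


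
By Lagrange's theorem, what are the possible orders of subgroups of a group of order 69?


Lagrange's theorem: |H| divides |G|
|G| = 69
Divisors of 69: 1, 3, 23, 69

Possible subgroup orders: {1, 3, 23, 69}


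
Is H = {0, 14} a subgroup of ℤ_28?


Subgroup test for H = {0, 14} in (ℤ_28, +):
(1) 0 ∈ H? Yes
(2) Closure: for all a,b ∈ H, (a+b) mod 28 ∈ H? Yes
(3) Inverses: for all a ∈ H, -a mod 28 ∈ H? Yes

Yes, H is a subgroup of ℤ_28


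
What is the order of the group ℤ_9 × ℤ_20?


|A × B| = |A| · |B|
|ℤ_9 × ℤ_20| = 9 × 20 = 180

|ℤ_9 × ℤ_20| = 180


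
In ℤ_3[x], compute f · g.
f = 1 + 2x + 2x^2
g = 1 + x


Expand and collect like terms; reduce coefficients mod 3:
x^0: 1·1 = 1 ≡ 1 (mod 3)
x^1: 1·1 + 2·1 = 3 ≡ 0 (mod 3)
x^2: 2·1 + 2·1 = 4 ≡ 1 (mod 3)
x^3: 2·1 = 2 ≡ 2 (mod 3)
Result: 1 + x^2 + 2x^3

f · g = 1 + x^2 + 2x^3


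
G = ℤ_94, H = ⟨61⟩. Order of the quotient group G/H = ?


|⟨61⟩| = n / gcd(61, 94) = 94 / 1 = 94
H is normal (ℤ_94 is abelian).
|G/H| = |G| / |H| = 94 / 94 = 1

|G/H| = 1


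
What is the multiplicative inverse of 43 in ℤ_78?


Use the extended Euclidean algorithm to write 1 = 43·s + 78·t; then s mod 78 is the inverse.
Euclidean algorithm:
  43 = 0·78 + 43
  78 = 1·43 + 35
  43 = 1·35 + 8
  35 = 4·8 + 3
  8 = 2·3 + 2
  3 = 1·2 + 1
  2 = 2·1 + 0
gcd(43,78) = 1
Back-substitution gives: 43·(-29) + 78·(16) = 1
So 43⁻¹ ≡ -29 ≡ 49 (mod 78)
Check: 43 × 49 = 2107 ≡ 1 (mod 78) ✓

43⁻¹ ≡ 49 (mod 78)


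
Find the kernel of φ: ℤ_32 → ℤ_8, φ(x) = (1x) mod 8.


Kernel = preimage of identity
ker(φ) = {x ∈ ℤ_32 : 1x ≡ 0 (mod 8)}. Since 8 | 32, φ is well-defined. The kernel is the cyclic subgroup ⟨8⟩ of ℤ_32 (order 4), i.e. {0, 8, 16, 24}

ker(φ) = {0, 8, 16, 24}


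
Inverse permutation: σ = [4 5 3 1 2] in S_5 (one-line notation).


To find σ⁻¹, swap domain and range:
σ(1) = 4 → σ⁻¹(4) = 1
σ(2) = 5 → σ⁻¹(5) = 2
σ(3) = 3 → σ⁻¹(3) = 3
σ(4) = 1 → σ⁻¹(1) = 4
σ(5) = 2 → σ⁻¹(2) = 5

σ⁻¹ = [4 5 3 1 2]


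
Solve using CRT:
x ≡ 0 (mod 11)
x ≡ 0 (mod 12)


m₁ = 11, m₂ = 12, gcd = 1, so CRT applies. M = m₁·m₂ = 132
Let M₁ = M/m₁ = 12, M₂ = M/m₂ = 11
Find y₁ ≡ M₁⁻¹ (mod m₁): 12⁻¹ ≡ 1 (mod 11)
Find y₂ ≡ M₂⁻¹ (mod m₂): 11⁻¹ ≡ 11 (mod 12)
x = a₁·M₁·y₁ + a₂·M₂·y₂ = 0·12·1 + 0·11·11 = 0
Reduce mod 132: x ≡ 0
Check: 0 mod 11 = 0 ✓, 0 mod 12 = 0 ✓

x ≡ 0 (mod 132)


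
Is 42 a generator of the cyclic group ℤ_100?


g generates ℤ_n iff gcd(g, n) = 1
gcd(42, 100) = 2
Since gcd = 2 ≠ 1, ⟨42⟩ has order 50 < 100, so 42 is not a generator.

No, 42 does not generate ℤ_100


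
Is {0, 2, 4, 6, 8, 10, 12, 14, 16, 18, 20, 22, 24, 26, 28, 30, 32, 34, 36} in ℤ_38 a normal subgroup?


H = {0, 2, 4, 6, 8, 10, 12, 14, 16, 18, 20, 22, 24, 26, 28, 30, 32, 34, 36} in ℤ_38
ℤ_38 is abelian; every subgroup of an abelian group is normal

Yes, normal subgroup


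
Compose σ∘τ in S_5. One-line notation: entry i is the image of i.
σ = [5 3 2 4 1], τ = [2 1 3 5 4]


σ∘τ: apply τ first, then σ
1 →τ 2 →σ 3
2 →τ 1 →σ 5
3 →τ 3 →σ 2
4 →τ 5 →σ 1
5 →τ 4 →σ 4

σ∘τ = [3 5 2 1 4]


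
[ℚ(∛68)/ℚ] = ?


∛68 has minimal polynomial x³ - 68 (irreducible over ℚ since 68 is not a perfect cube)

[ℚ(∛68)/ℚ] = 3


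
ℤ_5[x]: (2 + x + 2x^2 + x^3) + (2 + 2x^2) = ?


Add coefficients mod 5:
x^0: 2 + 2 = 4 (mod 5)
x^1: 1 + 0 = 1 (mod 5)
x^2: 2 + 2 = 4 (mod 5)
x^3: 1 + 0 = 1 (mod 5)
Result: 4 + x + 4x^2 + x^3

f + g = 4 + x + 4x^2 + x^3


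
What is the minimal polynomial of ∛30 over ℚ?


∛30 satisfies x³ - 30 = 0, irreducible over ℚ (no rational root; 30 is not a perfect cube)

Minimal polynomial: x³ - 30


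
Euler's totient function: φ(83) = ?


Factor n: 83 = 83
φ(n) = n · ∏(1 - 1/p) over distinct primes p | n
φ(83) = 83 · (1 - 1/83) = 82

φ(83) = 82


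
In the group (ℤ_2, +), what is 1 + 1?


Operation: addition mod 2
1 + 1 = (a + b) mod 2 with a = 1, b = 1

1 + 1 = 0


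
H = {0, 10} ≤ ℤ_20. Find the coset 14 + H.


14 + H = {14 + h (mod 20) : h ∈ H}
14+0=14, 14+10=4
14 + H = {4, 14} = 4 + H

14 + H = {4, 14}


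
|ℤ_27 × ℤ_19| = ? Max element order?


|ℤ_27 × ℤ_19| = 27 × 19 = 513
Max element order = lcm(27,19) = 513
Cyclic? Yes (gcd=1)

|ℤ_27×ℤ_19| = 513, max element order = 513


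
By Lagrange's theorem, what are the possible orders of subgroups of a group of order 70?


Lagrange's theorem: |H| divides |G|
|G| = 70
Divisors of 70: 1, 2, 5, 7, 10, 14, 35, 70

Possible subgroup orders: {1, 2, 5, 7, 10, 14, 35, 70}


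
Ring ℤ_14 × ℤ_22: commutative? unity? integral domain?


Direct product ring; commutative with unity (1,1); but (1,0)·(0,1) = (0,0) gives zero divisors, so not an integral domain
Commutative: Yes
Integral domain: No
Has unity: Yes

ℤ_14 × ℤ_22: Commutative=Yes, Unity=Yes


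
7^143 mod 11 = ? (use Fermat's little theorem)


Fermat's little theorem: if p is prime and gcd(a,p)=1, then a^(p-1) ≡ 1 (mod p)
p = 11 is prime, gcd(7,11) = 1
Reduce exponent: 143 mod 10 = 3
So 7^143 ≡ 7^3 (mod 11)
7^3 mod 11 = 2

7^143 ≡ 2 (mod 11)


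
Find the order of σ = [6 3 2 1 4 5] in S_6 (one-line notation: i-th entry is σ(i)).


Cycle decomposition: (1 6 5 4) (2 3)
Cycle lengths: 4, 2
Order = lcm(4, 2) = 4

ord(σ) = 4


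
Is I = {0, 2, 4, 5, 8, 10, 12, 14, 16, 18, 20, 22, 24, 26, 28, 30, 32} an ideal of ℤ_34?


Check ideal conditions for I = {0, 2, 4, 5, 8, 10, 12, 14, 16, 18, 20, 22, 24, 26, 28, 30, 32} in ℤ_34:
(1) I is an additive subgroup? No
(2) For r ∈ ℤ_34 and a ∈ I: r·a ∈ I? No  [counterexample: r=2, a=20, r·a mod 34 = 6 ∉ I]

No, I is not an ideal of ℤ_34


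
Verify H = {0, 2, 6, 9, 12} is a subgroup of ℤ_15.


Subgroup test for H = {0, 2, 6, 9, 12} in (ℤ_15, +):
(1) 0 ∈ H? Yes
(2) Closure: for all a,b ∈ H, (a+b) mod 15 ∈ H? No  [counterexample: 2 + 2 = 4 ∉ H]
(3) Inverses: for all a ∈ H, -a mod 15 ∈ H? No

No, H is not a subgroup of ℤ_15


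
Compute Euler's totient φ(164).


Factor n: 164 = 2^2 × 41
φ(n) = n · ∏(1 - 1/p) over distinct primes p | n
φ(164) = 164 · (1 - 1/2) · (1 - 1/41) = 80

φ(164) = 80


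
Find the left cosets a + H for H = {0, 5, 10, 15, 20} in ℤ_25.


H = {0, 5, 10, 15, 20}, |H| = 5
Number of cosets = |G|/|H| = 25/5 = 5
0 + H = {0, 5, 10, 15, 20}
1 + H = {1, 6, 11, 16, 21}
2 + H = {2, 7, 12, 17, 22}
3 + H = {3, 8, 13, 18, 23}
4 + H = {4, 9, 14, 19, 24}

Cosets: 0+H={0,5,10,15,20}; 1+H={1,6,11,16,21}; 2+H={2,7,12,17,22}; 3+H={3,8,13,18,23}; 4+H={4,9,14,19,24}


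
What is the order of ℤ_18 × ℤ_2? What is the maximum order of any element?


|ℤ_18 × ℤ_2| = 18 × 2 = 36
Max element order = lcm(18,2) = 18
Cyclic? No (gcd=2)

|ℤ_18×ℤ_2| = 36, max element order = 18


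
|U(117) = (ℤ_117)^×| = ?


U(n) is the group of units mod n; |U(n)| = φ(n)
|U(117)| = φ(117) = 72

|U(117) = (ℤ_117)^×| = 72


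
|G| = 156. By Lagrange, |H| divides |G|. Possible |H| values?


Lagrange's theorem: |H| divides |G|
|G| = 156
Divisors of 156: 1, 2, 3, 4, 6, 12, 13, 26, 39, 52, 78, 156

Possible subgroup orders: {1, 2, 3, 4, 6, 12, 13, 26, 39, 52, 78, 156}


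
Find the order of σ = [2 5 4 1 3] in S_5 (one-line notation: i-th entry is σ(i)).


Cycle decomposition: (1 2 5 3 4)
Cycle lengths: 5
Order = lcm(5) = 5

ord(σ) = 5


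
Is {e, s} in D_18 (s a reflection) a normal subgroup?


H = {e, s} in D_18 (s a reflection)
r·s·r⁻¹ = sr⁻² ≠ s for n ≥ 3, so {e, s} is not closed under conjugation

No, not a normal subgroup


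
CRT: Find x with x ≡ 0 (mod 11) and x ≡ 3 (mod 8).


m₁ = 11, m₂ = 8, gcd = 1, so CRT applies. M = m₁·m₂ = 88
Let M₁ = M/m₁ = 8, M₂ = M/m₂ = 11
Find y₁ ≡ M₁⁻¹ (mod m₁): 8⁻¹ ≡ 7 (mod 11)
Find y₂ ≡ M₂⁻¹ (mod m₂): 11⁻¹ ≡ 3 (mod 8)
x = a₁·M₁·y₁ + a₂·M₂·y₂ = 0·8·7 + 3·11·3 = 99
Reduce mod 88: x ≡ 11
Check: 11 mod 11 = 0 ✓, 11 mod 8 = 3 ✓

x ≡ 11 (mod 88)


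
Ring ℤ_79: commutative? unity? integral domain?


ℤ_79 is a commutative ring with unity 1; 79 is prime, so ℤ_79 is a field (hence an integral domain)
Commutative: Yes
Integral domain: Yes
Has unity: Yes

ℤ_79: Commutative=Yes, Unity=Yes


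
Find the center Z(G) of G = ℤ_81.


Z(G) = {g ∈ G | gx = xg for all x ∈ G}
ℤ_81 is abelian, so Z(G) = G

Z(ℤ_81) = ℤ_81


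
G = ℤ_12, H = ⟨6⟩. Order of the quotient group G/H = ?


|⟨6⟩| = n / gcd(6, 12) = 12 / 6 = 2
H is normal (ℤ_12 is abelian).
|G/H| = |G| / |H| = 12 / 2 = 6

|G/H| = 6


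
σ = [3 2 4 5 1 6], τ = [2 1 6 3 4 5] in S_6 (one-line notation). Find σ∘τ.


σ∘τ: apply τ first, then σ
1 →τ 2 →σ 2
2 →τ 1 →σ 3
3 →τ 6 →σ 6
4 →τ 3 →σ 4
5 →τ 4 →σ 5
6 →τ 5 →σ 1

σ∘τ = [2 3 6 4 5 1]


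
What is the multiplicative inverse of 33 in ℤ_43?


Use the extended Euclidean algorithm to write 1 = 33·s + 43·t; then s mod 43 is the inverse.
Euclidean algorithm:
  33 = 0·43 + 33
  43 = 1·33 + 10
  33 = 3·10 + 3
  10 = 3·3 + 1
  3 = 3·1 + 0
gcd(33,43) = 1
Back-substitution gives: 33·(-13) + 43·(10) = 1
So 33⁻¹ ≡ -13 ≡ 30 (mod 43)
Check: 33 × 30 = 990 ≡ 1 (mod 43) ✓

33⁻¹ ≡ 30 (mod 43)


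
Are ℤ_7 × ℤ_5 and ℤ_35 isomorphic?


Comparing ℤ_7 × ℤ_5 and ℤ_35:
gcd(7,5) = 1, so ℤ_7 × ℤ_5 ≅ ℤ_35 (CRT)

Yes, ℤ_7 × ℤ_5 ≅ ℤ_35


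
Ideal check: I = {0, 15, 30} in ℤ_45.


Check ideal conditions for I = {0, 15, 30} in ℤ_45:
(1) I is an additive subgroup? Yes
(2) For r ∈ ℤ_45 and a ∈ I: r·a ∈ I? Yes

Yes, I is an ideal of ℤ_45


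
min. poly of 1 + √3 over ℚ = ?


Let α = 1 + √3. Then α - 1 = √3, so (α - 1)² = 3, giving α² - 2α - 2 = 0. Degree 2 and α ∉ ℚ, so this is the minimal polynomial.

Minimal polynomial: x² - 2x - 2
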